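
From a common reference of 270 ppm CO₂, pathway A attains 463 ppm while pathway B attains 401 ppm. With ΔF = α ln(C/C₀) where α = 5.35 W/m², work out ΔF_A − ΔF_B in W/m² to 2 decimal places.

ΔF_A − ΔF_B = 0.77 W/m²

ΔF_A = 5.35 ln(463/270) = 5.35 × 0.53931 = 2.8853 W/m².
ΔF_B = 5.35 ln(401/270) = 5.35 × 0.39554 = 2.1161 W/m².
Difference: 2.8853 − 2.1161 = 0.7692 W/m².
(Equivalently, ΔF_A − ΔF_B = 5.35 ln(463/401) = 5.35 × 0.14377 = 0.7692 W/m².)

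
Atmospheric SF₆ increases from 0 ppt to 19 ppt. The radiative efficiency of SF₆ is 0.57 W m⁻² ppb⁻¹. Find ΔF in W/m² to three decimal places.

SF₆: Δ = 19 − 0 = 19 ppt = 0.019 ppb; ΔF = 0.57 × 0.019 = 0.0108 W/m².

ΔF = 0.011 W/m²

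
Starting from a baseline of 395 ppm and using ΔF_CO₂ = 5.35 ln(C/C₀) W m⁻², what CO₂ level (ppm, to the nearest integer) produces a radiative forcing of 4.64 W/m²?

C ≈ 940 ppm

Set 5.35 ln(C/395) = 4.64, so ln(C/395) = 4.64/5.35 = 0.86729.
Then C/395 = e^0.86729 = 2.38045, giving C = 395 × 2.38045 = 940.28 ppm.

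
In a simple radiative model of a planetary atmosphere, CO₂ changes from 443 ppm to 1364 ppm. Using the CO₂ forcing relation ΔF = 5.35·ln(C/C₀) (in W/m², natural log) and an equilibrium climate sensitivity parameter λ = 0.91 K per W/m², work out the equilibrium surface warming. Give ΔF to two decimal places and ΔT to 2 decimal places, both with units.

CO₂: 5.35 × ln(1364/443) = 5.35 × ln(3.07901) = 5.35 × 1.12461 = 6.0167 W/m².
ΔT = λ ΔF = 0.91 × 6.02 = 5.4782 K.

ΔF = 6.02 W/m²; ΔT = 5.48 K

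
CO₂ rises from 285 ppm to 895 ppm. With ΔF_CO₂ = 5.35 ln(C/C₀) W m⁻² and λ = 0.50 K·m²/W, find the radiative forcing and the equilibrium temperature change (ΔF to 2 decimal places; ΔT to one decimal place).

ΔF = 6.12 W/m²; ΔT = 3.1 K

CO₂: 5.35 × ln(895/285) = 5.35 × ln(3.14035) = 5.35 × 1.14433 = 6.1222 W/m².
ΔT = λ ΔF = 0.50 × 6.12 = 3.0600 K.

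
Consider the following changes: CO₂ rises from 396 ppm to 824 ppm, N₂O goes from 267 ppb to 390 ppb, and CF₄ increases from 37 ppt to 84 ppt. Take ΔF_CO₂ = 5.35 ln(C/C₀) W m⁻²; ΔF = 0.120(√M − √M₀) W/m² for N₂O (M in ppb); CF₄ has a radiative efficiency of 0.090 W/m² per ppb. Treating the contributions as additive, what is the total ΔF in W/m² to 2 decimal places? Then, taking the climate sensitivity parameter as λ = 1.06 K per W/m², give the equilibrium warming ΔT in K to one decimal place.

CO₂: 5.35 × ln(824/396) = 5.35 × ln(2.08081) = 5.35 × 0.73276 = 3.9203 W/m².
N₂O: 0.120 × (√390 − √267) = 0.120 × (19.7484 − 16.3401) = 0.120 × 3.4083 = 0.4090 W/m².
CF₄: Δ = 84 − 37 = 47 ppt = 0.047 ppb; ΔF = 0.090 × 0.047 = 0.0042 W/m².
Total ΔF = 3.9203 + 0.4090 + 0.0042 = 4.3335 W/m².
ΔT = λ ΔF = 1.06 × 4.33 = 4.5898 K.

ΔF = 4.33 W/m²; ΔT = 4.6 K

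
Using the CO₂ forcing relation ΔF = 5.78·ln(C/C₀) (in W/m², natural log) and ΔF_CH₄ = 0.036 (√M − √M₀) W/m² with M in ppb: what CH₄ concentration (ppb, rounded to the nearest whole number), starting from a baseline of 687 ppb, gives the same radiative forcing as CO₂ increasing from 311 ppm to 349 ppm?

CO₂ forcing: 5.78 × ln(349/311) = 5.78 × 0.115279 = 0.66631 W/m².
Set 0.036(√M − √687) = 0.66631: √M = 0.66631/0.036 + √687 = 18.5086 + 26.2107 = 44.7193.
M = (44.7193)² = 1999.82 ppb.

M ≈ 2000 ppb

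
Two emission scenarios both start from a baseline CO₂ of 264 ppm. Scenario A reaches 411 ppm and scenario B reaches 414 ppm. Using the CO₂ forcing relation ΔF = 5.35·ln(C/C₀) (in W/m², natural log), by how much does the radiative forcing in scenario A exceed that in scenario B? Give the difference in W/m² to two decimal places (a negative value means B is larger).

ΔF_A − ΔF_B = -0.04 W/m²

ΔF_A = 5.35 ln(411/264) = 5.35 × 0.44264 = 2.3681 W/m².
ΔF_B = 5.35 ln(414/264) = 5.35 × 0.44992 = 2.4071 W/m².
Difference: 2.3681 − 2.4071 = -0.0390 W/m².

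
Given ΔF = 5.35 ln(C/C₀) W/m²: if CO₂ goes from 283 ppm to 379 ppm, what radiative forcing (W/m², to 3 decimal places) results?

ΔF = 1.563 W/m²

CO₂: 5.35 × ln(379/283) = 5.35 × ln(1.33922) = 5.35 × 0.29209 = 1.5627 W/m².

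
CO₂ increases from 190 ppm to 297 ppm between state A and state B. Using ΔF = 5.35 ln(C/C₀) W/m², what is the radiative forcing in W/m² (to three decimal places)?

CO₂ absorption bands are partially saturated, so forcing scales with the logarithm of the concentration ratio.
CO₂: 5.35 × ln(297/190) = 5.35 × ln(1.56316) = 5.35 × 0.44671 = 2.3899 W/m².

ΔF = 2.390 W/m²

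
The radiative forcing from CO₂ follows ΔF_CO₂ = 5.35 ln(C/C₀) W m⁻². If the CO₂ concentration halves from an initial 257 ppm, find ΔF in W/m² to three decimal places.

ΔF = -3.708 W/m²

Because the forcing depends only on the ratio C/C₀, the initial concentration does not enter.
ΔF = 5.35 × ln(0.5) = 5.35 × -0.69315 = -3.7084 W/m².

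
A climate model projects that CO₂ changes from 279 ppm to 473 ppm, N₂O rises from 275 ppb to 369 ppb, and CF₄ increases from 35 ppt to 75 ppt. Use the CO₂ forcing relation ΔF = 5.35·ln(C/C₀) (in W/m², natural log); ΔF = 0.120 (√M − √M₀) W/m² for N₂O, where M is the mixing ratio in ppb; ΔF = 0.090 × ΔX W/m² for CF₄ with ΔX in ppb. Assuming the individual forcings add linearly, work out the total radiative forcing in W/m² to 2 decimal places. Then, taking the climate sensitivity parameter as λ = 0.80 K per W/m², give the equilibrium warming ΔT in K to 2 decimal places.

ΔF = 3.14 W/m²; ΔT = 2.51 K

CO₂: 5.35 × ln(473/279) = 5.35 × ln(1.69534) = 5.35 × 0.52788 = 2.8242 W/m².
N₂O: 0.120 × (√369 − √275) = 0.120 × (19.2094 − 16.5831) = 0.120 × 2.6263 = 0.3152 W/m².
CF₄: Δ = 75 − 35 = 40 ppt = 0.040 ppb; ΔF = 0.090 × 0.040 = 0.0036 W/m².
Total ΔF = 2.8242 + 0.3152 + 0.0036 = 3.1430 W/m².
ΔT = λ ΔF = 0.80 × 3.14 = 2.5120 K.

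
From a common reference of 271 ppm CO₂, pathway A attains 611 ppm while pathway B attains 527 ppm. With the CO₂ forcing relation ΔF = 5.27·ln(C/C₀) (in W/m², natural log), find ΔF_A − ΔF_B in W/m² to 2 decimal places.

ΔF_A − ΔF_B = 0.78 W/m²

ΔF_A = 5.27 ln(611/271) = 5.27 × 0.81298 = 4.2844 W/m².
ΔF_B = 5.27 ln(527/271) = 5.27 × 0.66508 = 3.5050 W/m².
Difference: 4.2844 − 3.5050 = 0.7794 W/m².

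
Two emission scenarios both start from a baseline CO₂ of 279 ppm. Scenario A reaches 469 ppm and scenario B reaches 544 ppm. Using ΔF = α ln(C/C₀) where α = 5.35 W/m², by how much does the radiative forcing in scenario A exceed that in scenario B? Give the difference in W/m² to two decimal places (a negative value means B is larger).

ΔF_A = 5.35 ln(469/279) = 5.35 × 0.51939 = 2.7787 W/m².
ΔF_B = 5.35 ln(544/279) = 5.35 × 0.66774 = 3.5724 W/m².
Difference: 2.7787 − 3.5724 = -0.7937 W/m².

ΔF_A − ΔF_B = -0.79 W/m²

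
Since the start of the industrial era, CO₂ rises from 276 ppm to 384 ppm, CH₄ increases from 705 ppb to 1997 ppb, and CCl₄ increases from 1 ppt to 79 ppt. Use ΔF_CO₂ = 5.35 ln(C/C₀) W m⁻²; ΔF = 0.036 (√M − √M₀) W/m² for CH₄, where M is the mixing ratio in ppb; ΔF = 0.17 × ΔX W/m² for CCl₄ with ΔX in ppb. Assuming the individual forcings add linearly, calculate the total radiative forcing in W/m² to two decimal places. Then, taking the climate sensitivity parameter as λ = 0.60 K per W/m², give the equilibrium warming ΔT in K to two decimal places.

CO₂: 5.35 × ln(384/276) = 5.35 × ln(1.39130) = 5.35 × 0.33024 = 1.7668 W/m².
CH₄: 0.036 × (√1997 − √705) = 0.036 × (44.6878 − 26.5518) = 0.036 × 18.1360 = 0.6529 W/m².
CCl₄: Δ = 79 − 1 = 78 ppt = 0.078 ppb; ΔF = 0.17 × 0.078 = 0.0133 W/m².
Total ΔF = 1.7668 + 0.6529 + 0.0133 = 2.4330 W/m².
ΔT = λ ΔF = 0.60 × 2.43 = 1.4580 K.

ΔF = 2.43 W/m²; ΔT = 1.46 K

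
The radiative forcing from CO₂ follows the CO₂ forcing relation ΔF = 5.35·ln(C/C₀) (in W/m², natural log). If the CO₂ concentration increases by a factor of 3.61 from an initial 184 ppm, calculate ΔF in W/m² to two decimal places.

ΔF = 6.87 W/m²

Because the forcing depends only on the ratio C/C₀, the initial concentration does not enter.
ΔF = 5.35 × ln(3.61) = 5.35 × 1.28371 = 6.8678 W/m².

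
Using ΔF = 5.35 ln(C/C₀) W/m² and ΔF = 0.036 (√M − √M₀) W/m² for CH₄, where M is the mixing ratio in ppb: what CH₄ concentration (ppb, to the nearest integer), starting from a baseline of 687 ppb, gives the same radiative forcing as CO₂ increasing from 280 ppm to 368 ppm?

CO₂ forcing: 5.35 × ln(368/280) = 5.35 × 0.273293 = 1.46212 W/m².
Set 0.036(√M − √687) = 1.46212: √M = 1.46212/0.036 + √687 = 40.6144 + 26.2107 = 66.8251.
M = (66.8251)² = 4465.59 ppb.

M ≈ 4466 ppb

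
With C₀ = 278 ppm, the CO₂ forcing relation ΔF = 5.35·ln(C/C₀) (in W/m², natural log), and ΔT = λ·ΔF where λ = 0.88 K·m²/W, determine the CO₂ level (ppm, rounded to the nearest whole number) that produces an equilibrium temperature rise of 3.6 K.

C ≈ 597 ppm

Required forcing: ΔF = ΔT/λ = 3.6/0.88 = 4.0909 W/m².
Then ln(C/278) = ΔF/5.35 = 4.0909/5.35 = 0.76465.
So C = 278 × e^0.76465 = 278 × 2.14824 = 597.21 ppm.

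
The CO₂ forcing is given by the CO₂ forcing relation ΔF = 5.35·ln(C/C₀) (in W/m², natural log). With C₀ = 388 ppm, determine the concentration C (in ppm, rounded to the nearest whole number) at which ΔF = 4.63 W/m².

Set 5.35 ln(C/388) = 4.63, so ln(C/388) = 4.63/5.35 = 0.86542.
Then C/388 = e^0.86542 = 2.37600, giving C = 388 × 2.37600 = 921.89 ppm.

C ≈ 922 ppm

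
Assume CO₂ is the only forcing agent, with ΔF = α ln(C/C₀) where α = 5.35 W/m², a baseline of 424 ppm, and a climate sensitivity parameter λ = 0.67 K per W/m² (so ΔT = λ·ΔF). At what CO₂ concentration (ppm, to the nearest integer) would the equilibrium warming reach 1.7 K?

Required forcing: ΔF = ΔT/λ = 1.7/0.67 = 2.5373 W/m².
Then ln(C/424) = ΔF/5.35 = 2.5373/5.35 = 0.47426.
So C = 424 × e^0.47426 = 424 × 1.60682 = 681.29 ppm.

C ≈ 681 ppm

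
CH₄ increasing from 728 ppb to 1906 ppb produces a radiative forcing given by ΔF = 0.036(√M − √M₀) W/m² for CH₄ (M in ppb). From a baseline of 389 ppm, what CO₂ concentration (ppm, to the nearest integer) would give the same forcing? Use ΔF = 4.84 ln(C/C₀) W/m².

C ≈ 440 ppm

CH₄ forcing: 0.036 × (√1906 − √728) = 0.036 × (43.6578 − 26.9815) = 0.036 × 16.6763 = 0.60035 W/m².
Set 4.84 ln(C/389) = 0.60035: ln(C/389) = 0.60035/4.84 = 0.12404, so C = 389 × e^0.12404 = 389 × 1.13206 = 440.37 ppm.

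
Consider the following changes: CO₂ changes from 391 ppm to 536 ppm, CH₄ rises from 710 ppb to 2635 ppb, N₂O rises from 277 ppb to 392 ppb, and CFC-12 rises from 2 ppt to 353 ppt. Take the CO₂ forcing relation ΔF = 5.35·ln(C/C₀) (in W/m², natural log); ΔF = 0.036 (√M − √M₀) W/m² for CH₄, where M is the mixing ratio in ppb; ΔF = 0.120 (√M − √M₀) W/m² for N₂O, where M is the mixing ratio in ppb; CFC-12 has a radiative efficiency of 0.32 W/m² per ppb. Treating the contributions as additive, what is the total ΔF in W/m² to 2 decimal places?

ΔF = 3.07 W/m²

CO₂: 5.35 × ln(536/391) = 5.35 × ln(1.37084) = 5.35 × 0.31542 = 1.6875 W/m².
CH₄: 0.036 × (√2635 − √710) = 0.036 × (51.3323 − 26.6458) = 0.036 × 24.6865 = 0.8887 W/m².
N₂O: 0.120 × (√392 − √277) = 0.120 × (19.7990 − 16.6433) = 0.120 × 3.1557 = 0.3787 W/m².
CFC-12: Δ = 353 − 2 = 351 ppt = 0.351 ppb; ΔF = 0.32 × 0.351 = 0.1123 W/m².
Total ΔF = 1.6875 + 0.8887 + 0.3787 + 0.1123 = 3.0672 W/m².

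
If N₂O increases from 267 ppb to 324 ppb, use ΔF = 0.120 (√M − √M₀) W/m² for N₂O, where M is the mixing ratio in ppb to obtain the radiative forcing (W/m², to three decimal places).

N₂O: 0.120 × (√324 − √267) = 0.120 × (18.0000 − 16.3401) = 0.120 × 1.6599 = 0.1992 W/m².

ΔF = 0.199 W/m²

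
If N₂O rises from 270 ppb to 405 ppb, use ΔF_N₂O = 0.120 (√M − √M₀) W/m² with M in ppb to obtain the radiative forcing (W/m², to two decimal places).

ΔF = 0.44 W/m²

N₂O: 0.120 × (√405 − √270) = 0.120 × (20.1246 − 16.4317) = 0.120 × 3.6929 = 0.4431 W/m².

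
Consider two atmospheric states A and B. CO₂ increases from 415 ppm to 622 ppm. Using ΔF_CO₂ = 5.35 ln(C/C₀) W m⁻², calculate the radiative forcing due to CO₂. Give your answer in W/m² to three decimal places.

ΔF = 2.165 W/m²

CO₂ absorption bands are partially saturated, so forcing scales with the logarithm of the concentration ratio.
CO₂: 5.35 × ln(622/415) = 5.35 × ln(1.49880) = 5.35 × 0.40466 = 2.1649 W/m².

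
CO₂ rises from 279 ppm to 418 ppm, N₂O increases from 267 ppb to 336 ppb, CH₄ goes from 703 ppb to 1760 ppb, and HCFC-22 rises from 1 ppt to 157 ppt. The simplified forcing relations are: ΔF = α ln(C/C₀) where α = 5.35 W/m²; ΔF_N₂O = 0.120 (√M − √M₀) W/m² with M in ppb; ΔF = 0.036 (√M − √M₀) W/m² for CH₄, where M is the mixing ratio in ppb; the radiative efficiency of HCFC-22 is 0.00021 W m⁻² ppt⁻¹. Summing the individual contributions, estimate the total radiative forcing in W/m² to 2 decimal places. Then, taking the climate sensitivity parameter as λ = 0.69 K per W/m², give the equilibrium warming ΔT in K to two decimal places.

CO₂: 5.35 × ln(418/279) = 5.35 × ln(1.49821) = 5.35 × 0.40427 = 2.1628 W/m².
N₂O: 0.120 × (√336 − √267) = 0.120 × (18.3303 − 16.3401) = 0.120 × 1.9902 = 0.2388 W/m².
CH₄: 0.036 × (√1760 − √703) = 0.036 × (41.9524 − 26.5141) = 0.036 × 15.4383 = 0.5558 W/m².
HCFC-22: ΔF = 0.00021 × (157 − 1) = 0.00021 × 156 = 0.0328 W/m².
Total ΔF = 2.1628 + 0.2388 + 0.5558 + 0.0328 = 2.9902 W/m².
ΔT = λ ΔF = 0.69 × 2.99 = 2.0631 K.

ΔF = 2.99 W/m²; ΔT = 2.06 K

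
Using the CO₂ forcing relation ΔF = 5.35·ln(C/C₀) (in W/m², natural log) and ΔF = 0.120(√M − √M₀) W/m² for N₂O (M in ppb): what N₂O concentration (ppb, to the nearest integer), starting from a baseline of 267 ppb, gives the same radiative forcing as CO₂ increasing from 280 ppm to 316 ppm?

M ≈ 472 ppb

CO₂ forcing: 5.35 × ln(316/280) = 5.35 × 0.120953 = 0.64710 W/m².
Set 0.120(√M − √267) = 0.64710: √M = 0.64710/0.120 + √267 = 5.3925 + 16.3401 = 21.7326.
M = (21.7326)² = 472.31 ppb.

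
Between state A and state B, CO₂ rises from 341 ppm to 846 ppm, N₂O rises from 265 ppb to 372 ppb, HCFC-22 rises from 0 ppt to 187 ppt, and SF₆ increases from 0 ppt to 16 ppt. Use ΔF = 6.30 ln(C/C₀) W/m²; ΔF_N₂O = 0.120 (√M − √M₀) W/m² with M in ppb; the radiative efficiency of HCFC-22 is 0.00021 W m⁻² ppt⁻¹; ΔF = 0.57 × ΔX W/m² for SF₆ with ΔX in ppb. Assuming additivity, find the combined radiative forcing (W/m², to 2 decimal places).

ΔF = 6.13 W/m²

CO₂: 6.30 × ln(846/341) = 6.30 × ln(2.48094) = 6.30 × 0.90864 = 5.7244 W/m².
N₂O: 0.120 × (√372 − √265) = 0.120 × (19.2873 − 16.2788) = 0.120 × 3.0085 = 0.3610 W/m².
HCFC-22: ΔF = 0.00021 × (187 − 0) = 0.00021 × 187 = 0.0393 W/m².
SF₆: Δ = 16 − 0 = 16 ppt = 0.016 ppb; ΔF = 0.57 × 0.016 = 0.0091 W/m².
Total ΔF = 5.7244 + 0.3610 + 0.0393 + 0.0091 = 6.1338 W/m².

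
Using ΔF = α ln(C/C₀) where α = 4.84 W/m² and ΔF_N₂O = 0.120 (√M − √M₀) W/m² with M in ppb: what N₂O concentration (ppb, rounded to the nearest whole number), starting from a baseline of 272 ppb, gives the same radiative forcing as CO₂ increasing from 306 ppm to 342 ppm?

CO₂ forcing: 4.84 × ln(342/306) = 4.84 × 0.111226 = 0.53833 W/m².
Set 0.120(√M − √272) = 0.53833: √M = 0.53833/0.120 + √272 = 4.4861 + 16.4924 = 20.9785.
M = (20.9785)² = 440.10 ppb.

M ≈ 440 ppb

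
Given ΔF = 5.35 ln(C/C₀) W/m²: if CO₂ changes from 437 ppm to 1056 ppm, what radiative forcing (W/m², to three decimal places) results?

CO₂: 5.35 × ln(1056/437) = 5.35 × ln(2.41648) = 5.35 × 0.88231 = 4.7204 W/m².

ΔF = 4.720 W/m²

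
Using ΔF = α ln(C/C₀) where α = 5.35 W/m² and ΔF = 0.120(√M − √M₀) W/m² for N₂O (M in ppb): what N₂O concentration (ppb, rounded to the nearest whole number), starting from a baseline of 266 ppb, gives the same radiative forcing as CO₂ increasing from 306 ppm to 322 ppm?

M ≈ 345 ppb

CO₂ forcing: 5.35 × ln(322/306) = 5.35 × 0.050966 = 0.27267 W/m².
Set 0.120(√M − √266) = 0.27267: √M = 0.27267/0.120 + √266 = 2.2723 + 16.3095 = 18.5818.
M = (18.5818)² = 345.28 ppb.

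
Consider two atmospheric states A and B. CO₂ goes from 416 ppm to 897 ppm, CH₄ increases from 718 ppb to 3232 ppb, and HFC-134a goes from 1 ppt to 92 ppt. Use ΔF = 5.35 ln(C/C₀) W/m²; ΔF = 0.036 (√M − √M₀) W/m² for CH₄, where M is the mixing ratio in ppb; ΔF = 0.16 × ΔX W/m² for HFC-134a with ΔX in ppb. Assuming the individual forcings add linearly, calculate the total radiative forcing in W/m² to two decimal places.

CO₂: 5.35 × ln(897/416) = 5.35 × ln(2.15625) = 5.35 × 0.76837 = 4.1108 W/m².
CH₄: 0.036 × (√3232 − √718) = 0.036 × (56.8507 − 26.7955) = 0.036 × 30.0552 = 1.0820 W/m².
HFC-134a: Δ = 92 − 1 = 91 ppt = 0.091 ppb; ΔF = 0.16 × 0.091 = 0.0146 W/m².
Total ΔF = 4.1108 + 1.0820 + 0.0146 = 5.2074 W/m².

ΔF = 5.21 W/m²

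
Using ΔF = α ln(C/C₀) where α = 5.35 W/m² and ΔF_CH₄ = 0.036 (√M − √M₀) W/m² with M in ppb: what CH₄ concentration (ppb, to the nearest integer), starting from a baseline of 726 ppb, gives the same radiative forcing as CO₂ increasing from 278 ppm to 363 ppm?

CO₂ forcing: 5.35 × ln(363/278) = 5.35 × 0.266782 = 1.42728 W/m².
Set 0.036(√M − √726) = 1.42728: √M = 1.42728/0.036 + √726 = 39.6467 + 26.9444 = 66.5911.
M = (66.5911)² = 4434.37 ppb.

M ≈ 4434 ppb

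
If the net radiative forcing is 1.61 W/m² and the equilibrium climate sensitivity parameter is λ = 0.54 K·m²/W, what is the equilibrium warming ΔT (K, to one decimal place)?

ΔT = 0.9 K

ΔT = λ ΔF = 0.54 × 1.61 = 0.8694 K.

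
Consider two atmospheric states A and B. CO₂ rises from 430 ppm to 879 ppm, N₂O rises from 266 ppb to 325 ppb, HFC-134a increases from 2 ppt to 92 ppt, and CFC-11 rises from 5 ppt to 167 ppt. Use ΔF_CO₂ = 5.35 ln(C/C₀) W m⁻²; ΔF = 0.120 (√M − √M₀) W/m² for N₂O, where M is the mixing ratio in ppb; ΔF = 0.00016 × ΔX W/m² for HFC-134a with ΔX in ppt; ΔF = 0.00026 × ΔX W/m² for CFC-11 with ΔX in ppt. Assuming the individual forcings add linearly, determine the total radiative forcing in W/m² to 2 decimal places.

ΔF = 4.09 W/m²

CO₂: 5.35 × ln(879/430) = 5.35 × ln(2.04419) = 5.35 × 0.71500 = 3.8253 W/m².
N₂O: 0.120 × (√325 − √266) = 0.120 × (18.0278 − 16.3095) = 0.120 × 1.7183 = 0.2062 W/m².
HFC-134a: ΔF = 0.00016 × (92 − 2) = 0.00016 × 90 = 0.0144 W/m².
CFC-11: ΔF = 0.00026 × (167 − 5) = 0.00026 × 162 = 0.0421 W/m².
Total ΔF = 3.8253 + 0.2062 + 0.0144 + 0.0421 = 4.0880 W/m².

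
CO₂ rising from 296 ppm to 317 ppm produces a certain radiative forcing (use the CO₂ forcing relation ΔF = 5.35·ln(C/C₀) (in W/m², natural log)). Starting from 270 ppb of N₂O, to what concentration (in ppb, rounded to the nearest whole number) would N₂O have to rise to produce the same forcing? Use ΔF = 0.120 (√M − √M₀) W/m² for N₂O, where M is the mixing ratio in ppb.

M ≈ 380 ppb

CO₂ forcing: 5.35 × ln(317/296) = 5.35 × 0.068542 = 0.36670 W/m².
Set 0.120(√M − √270) = 0.36670: √M = 0.36670/0.120 + √270 = 3.0558 + 16.4317 = 19.4875.
M = (19.4875)² = 379.76 ppb.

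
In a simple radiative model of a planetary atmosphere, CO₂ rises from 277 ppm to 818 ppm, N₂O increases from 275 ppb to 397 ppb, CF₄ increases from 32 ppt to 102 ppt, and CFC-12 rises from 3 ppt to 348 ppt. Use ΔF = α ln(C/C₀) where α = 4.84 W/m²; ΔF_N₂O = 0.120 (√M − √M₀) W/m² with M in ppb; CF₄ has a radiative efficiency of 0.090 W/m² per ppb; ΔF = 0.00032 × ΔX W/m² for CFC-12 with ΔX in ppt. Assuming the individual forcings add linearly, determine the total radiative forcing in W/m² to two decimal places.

CO₂: 4.84 × ln(818/277) = 4.84 × ln(2.95307) = 4.84 × 1.08285 = 5.2410 W/m².
N₂O: 0.120 × (√397 − √275) = 0.120 × (19.9249 − 16.5831) = 0.120 × 3.3418 = 0.4010 W/m².
CF₄: Δ = 102 − 32 = 70 ppt = 0.070 ppb; ΔF = 0.090 × 0.070 = 0.0063 W/m².
CFC-12: ΔF = 0.00032 × (348 − 3) = 0.00032 × 345 = 0.1104 W/m².
Total ΔF = 5.2410 + 0.4010 + 0.0063 + 0.1104 = 5.7587 W/m².

ΔF = 5.76 W/m²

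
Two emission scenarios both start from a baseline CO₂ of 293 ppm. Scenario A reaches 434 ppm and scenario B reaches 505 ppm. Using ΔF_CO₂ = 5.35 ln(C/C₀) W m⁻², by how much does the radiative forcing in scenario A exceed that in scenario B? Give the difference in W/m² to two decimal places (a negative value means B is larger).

ΔF_A − ΔF_B = -0.81 W/m²

ΔF_A = 5.35 ln(434/293) = 5.35 × 0.39287 = 2.1019 W/m².
ΔF_B = 5.35 ln(505/293) = 5.35 × 0.54439 = 2.9125 W/m².
Difference: 2.1019 − 2.9125 = -0.8106 W/m².
(Equivalently, ΔF_A − ΔF_B = 5.35 ln(434/505) = 5.35 × -0.15151 = -0.8106 W/m².)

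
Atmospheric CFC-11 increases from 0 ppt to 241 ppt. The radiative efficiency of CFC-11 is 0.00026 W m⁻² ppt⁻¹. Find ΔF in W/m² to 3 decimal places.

ΔF = 0.063 W/m²

CFC-11: ΔF = 0.00026 × (241 − 0) = 0.00026 × 241 = 0.0627 W/m².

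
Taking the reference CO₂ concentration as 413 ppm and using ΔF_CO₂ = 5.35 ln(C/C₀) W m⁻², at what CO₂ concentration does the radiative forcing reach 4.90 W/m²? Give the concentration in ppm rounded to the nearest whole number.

C ≈ 1032 ppm

Set 5.35 ln(C/413) = 4.90, so ln(C/413) = 4.90/5.35 = 0.91589.
Then C/413 = e^0.91589 = 2.49900, giving C = 413 × 2.49900 = 1032.09 ppm.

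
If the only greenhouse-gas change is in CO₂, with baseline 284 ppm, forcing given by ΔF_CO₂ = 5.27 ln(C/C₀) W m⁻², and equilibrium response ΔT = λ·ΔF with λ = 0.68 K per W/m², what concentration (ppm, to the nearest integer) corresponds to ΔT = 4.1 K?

Required forcing: ΔF = ΔT/λ = 4.1/0.68 = 6.0294 W/m².
Then ln(C/284) = ΔF/5.27 = 6.0294/5.27 = 1.14410.
So C = 284 × e^1.14410 = 284 × 3.13961 = 891.65 ppm.

C ≈ 892 ppm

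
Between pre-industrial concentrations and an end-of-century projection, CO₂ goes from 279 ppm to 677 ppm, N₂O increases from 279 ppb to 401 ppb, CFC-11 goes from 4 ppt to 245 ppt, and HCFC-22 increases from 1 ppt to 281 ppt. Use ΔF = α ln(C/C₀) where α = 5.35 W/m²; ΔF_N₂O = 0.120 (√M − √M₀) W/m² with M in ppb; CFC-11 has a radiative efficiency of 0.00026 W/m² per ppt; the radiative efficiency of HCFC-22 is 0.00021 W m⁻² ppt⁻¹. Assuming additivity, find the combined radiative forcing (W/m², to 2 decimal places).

ΔF = 5.26 W/m²

CO₂: 5.35 × ln(677/279) = 5.35 × ln(2.42652) = 5.35 × 0.88646 = 4.7426 W/m².
N₂O: 0.120 × (√401 − √279) = 0.120 × (20.0250 − 16.7033) = 0.120 × 3.3217 = 0.3986 W/m².
CFC-11: ΔF = 0.00026 × (245 − 4) = 0.00026 × 241 = 0.0627 W/m².
HCFC-22: ΔF = 0.00021 × (281 − 1) = 0.00021 × 280 = 0.0588 W/m².
Total ΔF = 4.7426 + 0.3986 + 0.0627 + 0.0588 = 5.2627 W/m².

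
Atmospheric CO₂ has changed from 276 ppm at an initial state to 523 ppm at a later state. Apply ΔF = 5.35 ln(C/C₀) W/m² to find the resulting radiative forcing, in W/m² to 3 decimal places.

ΔF = 3.420 W/m²

CO₂: 5.35 × ln(523/276) = 5.35 × ln(1.89493) = 5.35 × 0.63918 = 3.4196 W/m².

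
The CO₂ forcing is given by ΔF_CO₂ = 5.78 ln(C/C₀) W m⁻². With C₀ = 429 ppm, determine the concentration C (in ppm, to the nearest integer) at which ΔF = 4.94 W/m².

Set 5.78 ln(C/429) = 4.94, so ln(C/429) = 4.94/5.78 = 0.85467.
Then C/429 = e^0.85467 = 2.35060, giving C = 429 × 2.35060 = 1008.41 ppm.

C ≈ 1008 ppm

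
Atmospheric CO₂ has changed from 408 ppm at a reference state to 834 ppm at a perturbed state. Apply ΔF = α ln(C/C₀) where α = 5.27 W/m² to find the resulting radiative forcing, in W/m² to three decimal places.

ΔF = 3.768 W/m²

CO₂ absorption bands are partially saturated, so forcing scales with the logarithm of the concentration ratio.
CO₂: 5.27 × ln(834/408) = 5.27 × ln(2.04412) = 5.27 × 0.71497 = 3.7679 W/m².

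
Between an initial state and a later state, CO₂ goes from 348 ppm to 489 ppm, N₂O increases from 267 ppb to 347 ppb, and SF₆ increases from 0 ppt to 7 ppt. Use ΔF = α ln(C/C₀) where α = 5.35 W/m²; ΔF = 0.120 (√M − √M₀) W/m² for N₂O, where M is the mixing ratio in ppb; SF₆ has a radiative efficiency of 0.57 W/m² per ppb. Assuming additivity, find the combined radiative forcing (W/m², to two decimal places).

ΔF = 2.10 W/m²

CO₂: 5.35 × ln(489/348) = 5.35 × ln(1.40517) = 5.35 × 0.34016 = 1.8199 W/m².
N₂O: 0.120 × (√347 − √267) = 0.120 × (18.6279 − 16.3401) = 0.120 × 2.2878 = 0.2745 W/m².
SF₆: Δ = 7 − 0 = 7 ppt = 0.007 ppb; ΔF = 0.57 × 0.007 = 0.0040 W/m².
Total ΔF = 1.8199 + 0.2745 + 0.0040 = 2.0984 W/m².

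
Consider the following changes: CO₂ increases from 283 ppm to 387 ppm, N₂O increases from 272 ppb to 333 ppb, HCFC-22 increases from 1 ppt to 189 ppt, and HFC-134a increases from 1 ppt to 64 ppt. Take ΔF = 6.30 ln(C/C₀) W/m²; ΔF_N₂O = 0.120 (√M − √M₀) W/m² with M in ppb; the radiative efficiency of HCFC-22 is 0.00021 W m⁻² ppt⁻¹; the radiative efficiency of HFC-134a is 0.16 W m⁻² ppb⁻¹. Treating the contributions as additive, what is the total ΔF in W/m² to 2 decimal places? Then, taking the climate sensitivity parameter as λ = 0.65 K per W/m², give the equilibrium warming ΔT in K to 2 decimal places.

CO₂: 6.30 × ln(387/283) = 6.30 × ln(1.36749) = 6.30 × 0.31298 = 1.9718 W/m².
N₂O: 0.120 × (√333 − √272) = 0.120 × (18.2483 − 16.4924) = 0.120 × 1.7559 = 0.2107 W/m².
HCFC-22: ΔF = 0.00021 × (189 − 1) = 0.00021 × 188 = 0.0395 W/m².
HFC-134a: Δ = 64 − 1 = 63 ppt = 0.063 ppb; ΔF = 0.16 × 0.063 = 0.0101 W/m².
Total ΔF = 1.9718 + 0.2107 + 0.0395 + 0.0101 = 2.2321 W/m².
ΔT = λ ΔF = 0.65 × 2.23 = 1.4495 K.

ΔF = 2.23 W/m²; ΔT = 1.45 K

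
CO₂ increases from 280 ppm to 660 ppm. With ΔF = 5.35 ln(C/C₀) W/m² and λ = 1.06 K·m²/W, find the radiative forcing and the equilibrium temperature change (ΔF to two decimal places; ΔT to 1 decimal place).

CO₂: 5.35 × ln(660/280) = 5.35 × ln(2.35714) = 5.35 × 0.85745 = 4.5874 W/m².
ΔT = λ ΔF = 1.06 × 4.59 = 4.8654 K.

ΔF = 4.59 W/m²; ΔT = 4.9 K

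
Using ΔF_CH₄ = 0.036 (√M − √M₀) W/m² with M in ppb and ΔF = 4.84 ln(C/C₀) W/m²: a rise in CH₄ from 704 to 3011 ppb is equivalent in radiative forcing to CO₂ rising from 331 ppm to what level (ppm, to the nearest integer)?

CH₄ forcing: 0.036 × (√3011 − √704) = 0.036 × (54.8726 − 26.5330) = 0.036 × 28.3396 = 1.02023 W/m².
Set 4.84 ln(C/331) = 1.02023: ln(C/331) = 1.02023/4.84 = 0.21079, so C = 331 × e^0.21079 = 331 × 1.23465 = 408.67 ppm.

C ≈ 409 ppm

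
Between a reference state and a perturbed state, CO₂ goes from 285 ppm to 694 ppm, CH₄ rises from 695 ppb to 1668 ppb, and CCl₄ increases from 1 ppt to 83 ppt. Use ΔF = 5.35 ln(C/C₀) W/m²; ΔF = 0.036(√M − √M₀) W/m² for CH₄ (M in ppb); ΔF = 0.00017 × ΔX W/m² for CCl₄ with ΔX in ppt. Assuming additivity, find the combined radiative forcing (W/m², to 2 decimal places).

CO₂: 5.35 × ln(694/285) = 5.35 × ln(2.43509) = 5.35 × 0.88998 = 4.7614 W/m².
CH₄: 0.036 × (√1668 − √695) = 0.036 × (40.8412 − 26.3629) = 0.036 × 14.4783 = 0.5212 W/m².
CCl₄: ΔF = 0.00017 × (83 − 1) = 0.00017 × 82 = 0.0139 W/m².
Total ΔF = 4.7614 + 0.5212 + 0.0139 = 5.2965 W/m².

ΔF = 5.30 W/m²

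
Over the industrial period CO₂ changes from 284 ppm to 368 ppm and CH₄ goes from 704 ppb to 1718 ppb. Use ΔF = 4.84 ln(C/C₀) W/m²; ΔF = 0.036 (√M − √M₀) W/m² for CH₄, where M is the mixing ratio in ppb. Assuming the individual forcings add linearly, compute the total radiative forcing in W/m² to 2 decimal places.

CO₂: 4.84 × ln(368/284) = 4.84 × ln(1.29577) = 4.84 × 0.25911 = 1.2541 W/m².
CH₄: 0.036 × (√1718 − √704) = 0.036 × (41.4488 − 26.5330) = 0.036 × 14.9158 = 0.5370 W/m².
Total ΔF = 1.2541 + 0.5370 = 1.7911 W/m².

ΔF = 1.79 W/m²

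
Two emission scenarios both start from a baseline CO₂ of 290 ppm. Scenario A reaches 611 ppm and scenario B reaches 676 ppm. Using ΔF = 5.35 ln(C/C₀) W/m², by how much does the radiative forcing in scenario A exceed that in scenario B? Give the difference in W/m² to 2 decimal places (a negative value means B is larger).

ΔF_A − ΔF_B = -0.54 W/m²

ΔF_A = 5.35 ln(611/290) = 5.35 × 0.74522 = 3.9869 W/m².
ΔF_B = 5.35 ln(676/290) = 5.35 × 0.84631 = 4.5278 W/m².
Difference: 3.9869 − 4.5278 = -0.5409 W/m².
(Equivalently, ΔF_A − ΔF_B = 5.35 ln(611/676) = 5.35 × -0.10110 = -0.5409 W/m².)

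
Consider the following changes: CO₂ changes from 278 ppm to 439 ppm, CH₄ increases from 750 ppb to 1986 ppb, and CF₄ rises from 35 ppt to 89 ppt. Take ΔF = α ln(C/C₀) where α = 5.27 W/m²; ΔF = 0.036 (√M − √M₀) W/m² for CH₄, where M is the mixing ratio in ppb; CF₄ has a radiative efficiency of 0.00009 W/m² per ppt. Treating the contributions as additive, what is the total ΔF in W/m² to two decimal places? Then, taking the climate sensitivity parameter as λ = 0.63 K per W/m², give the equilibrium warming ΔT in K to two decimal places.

ΔF = 3.03 W/m²; ΔT = 1.91 K

CO₂: 5.27 × ln(439/278) = 5.27 × ln(1.57914) = 5.27 × 0.45688 = 2.4078 W/m².
CH₄: 0.036 × (√1986 − √750) = 0.036 × (44.5646 − 27.3861) = 0.036 × 17.1785 = 0.6184 W/m².
CF₄: ΔF = 0.00009 × (89 − 35) = 0.00009 × 54 = 0.0049 W/m².
Total ΔF = 2.4078 + 0.6184 + 0.0049 = 3.0311 W/m².
ΔT = λ ΔF = 0.63 × 3.03 = 1.9089 K.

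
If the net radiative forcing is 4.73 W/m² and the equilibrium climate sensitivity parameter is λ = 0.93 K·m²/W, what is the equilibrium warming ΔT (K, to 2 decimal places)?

ΔT = λ ΔF = 0.93 × 4.73 = 4.3989 K.

ΔT = 4.40 K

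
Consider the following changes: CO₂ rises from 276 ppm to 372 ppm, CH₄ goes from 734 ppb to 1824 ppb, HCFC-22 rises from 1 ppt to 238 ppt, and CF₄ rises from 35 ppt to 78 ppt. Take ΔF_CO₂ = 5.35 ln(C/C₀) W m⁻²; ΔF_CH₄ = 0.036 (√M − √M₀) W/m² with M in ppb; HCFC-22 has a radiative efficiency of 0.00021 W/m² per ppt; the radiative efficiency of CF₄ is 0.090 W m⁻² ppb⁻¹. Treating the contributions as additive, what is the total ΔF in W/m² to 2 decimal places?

ΔF = 2.21 W/m²

CO₂: 5.35 × ln(372/276) = 5.35 × ln(1.34783) = 5.35 × 0.29850 = 1.5970 W/m².
CH₄: 0.036 × (√1824 − √734) = 0.036 × (42.7083 − 27.0924) = 0.036 × 15.6159 = 0.5622 W/m².
HCFC-22: ΔF = 0.00021 × (238 − 1) = 0.00021 × 237 = 0.0498 W/m².
CF₄: Δ = 78 − 35 = 43 ppt = 0.043 ppb; ΔF = 0.090 × 0.043 = 0.0039 W/m².
Total ΔF = 1.5970 + 0.5622 + 0.0498 + 0.0039 = 2.2129 W/m².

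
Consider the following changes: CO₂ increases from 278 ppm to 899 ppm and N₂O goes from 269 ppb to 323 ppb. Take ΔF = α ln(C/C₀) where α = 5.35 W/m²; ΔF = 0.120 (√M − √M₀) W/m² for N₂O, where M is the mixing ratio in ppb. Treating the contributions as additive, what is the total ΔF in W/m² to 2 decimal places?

CO₂: 5.35 × ln(899/278) = 5.35 × ln(3.23381) = 5.35 × 1.17366 = 6.2791 W/m².
N₂O: 0.120 × (√323 − √269) = 0.120 × (17.9722 − 16.4012) = 0.120 × 1.5710 = 0.1885 W/m².
Total ΔF = 6.2791 + 0.1885 = 6.4676 W/m².

ΔF = 6.47 W/m²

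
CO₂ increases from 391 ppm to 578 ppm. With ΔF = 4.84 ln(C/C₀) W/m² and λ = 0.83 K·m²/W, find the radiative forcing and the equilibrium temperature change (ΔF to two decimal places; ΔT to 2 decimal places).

CO₂: 4.84 × ln(578/391) = 4.84 × ln(1.47826) = 4.84 × 0.39087 = 1.8918 W/m².
ΔT = λ ΔF = 0.83 × 1.89 = 1.5687 K.

ΔF = 1.89 W/m²; ΔT = 1.57 K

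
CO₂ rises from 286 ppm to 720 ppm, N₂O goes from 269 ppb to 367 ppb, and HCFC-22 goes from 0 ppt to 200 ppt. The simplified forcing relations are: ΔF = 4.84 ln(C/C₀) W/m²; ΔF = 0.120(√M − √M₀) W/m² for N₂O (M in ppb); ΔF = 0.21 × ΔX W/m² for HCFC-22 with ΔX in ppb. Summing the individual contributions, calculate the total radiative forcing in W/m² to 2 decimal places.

ΔF = 4.84 W/m²

CO₂: 4.84 × ln(720/286) = 4.84 × ln(2.51748) = 4.84 × 0.92326 = 4.4686 W/m².
N₂O: 0.120 × (√367 − √269) = 0.120 × (19.1572 − 16.4012) = 0.120 × 2.7560 = 0.3307 W/m².
HCFC-22: Δ = 200 − 0 = 200 ppt = 0.200 ppb; ΔF = 0.21 × 0.200 = 0.0420 W/m².
Total ΔF = 4.4686 + 0.3307 + 0.0420 = 4.8413 W/m².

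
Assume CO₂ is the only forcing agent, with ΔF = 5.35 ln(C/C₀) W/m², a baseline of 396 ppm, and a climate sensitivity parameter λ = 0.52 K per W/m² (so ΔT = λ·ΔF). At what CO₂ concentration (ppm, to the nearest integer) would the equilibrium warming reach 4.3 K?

Required forcing: ΔF = ΔT/λ = 4.3/0.52 = 8.2692 W/m².
Then ln(C/396) = ΔF/5.35 = 8.2692/5.35 = 1.54564.
So C = 396 × e^1.54564 = 396 × 4.69097 = 1857.62 ppm.

C ≈ 1858 ppm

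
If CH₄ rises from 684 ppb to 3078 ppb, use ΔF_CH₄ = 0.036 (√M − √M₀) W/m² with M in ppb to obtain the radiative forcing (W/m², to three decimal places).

CH₄: 0.036 × (√3078 − √684) = 0.036 × (55.4797 − 26.1534) = 0.036 × 29.3263 = 1.0557 W/m².

ΔF = 1.056 W/m²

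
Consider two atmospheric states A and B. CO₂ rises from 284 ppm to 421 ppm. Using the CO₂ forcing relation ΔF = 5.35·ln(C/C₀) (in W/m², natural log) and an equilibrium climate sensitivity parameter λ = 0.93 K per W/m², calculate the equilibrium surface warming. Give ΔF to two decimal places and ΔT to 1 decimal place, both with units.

ΔF = 2.11 W/m²; ΔT = 2.0 K

CO₂: 5.35 × ln(421/284) = 5.35 × ln(1.48239) = 5.35 × 0.39366 = 2.1061 W/m².
ΔT = λ ΔF = 0.93 × 2.11 = 1.9623 K.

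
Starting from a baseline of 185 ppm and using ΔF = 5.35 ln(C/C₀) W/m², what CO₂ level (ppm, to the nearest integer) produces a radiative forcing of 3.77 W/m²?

Set 5.35 ln(C/185) = 3.77, so ln(C/185) = 3.77/5.35 = 0.70467.
Then C/185 = e^0.70467 = 2.02318, giving C = 185 × 2.02318 = 374.29 ppm.

C ≈ 374 ppm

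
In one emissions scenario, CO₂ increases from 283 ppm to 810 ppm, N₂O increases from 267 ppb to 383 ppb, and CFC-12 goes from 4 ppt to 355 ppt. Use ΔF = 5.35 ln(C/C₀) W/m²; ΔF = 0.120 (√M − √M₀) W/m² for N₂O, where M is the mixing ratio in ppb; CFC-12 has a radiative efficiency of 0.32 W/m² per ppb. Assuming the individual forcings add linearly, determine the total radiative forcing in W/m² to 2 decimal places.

CO₂: 5.35 × ln(810/283) = 5.35 × ln(2.86219) = 5.35 × 1.05159 = 5.6260 W/m².
N₂O: 0.120 × (√383 − √267) = 0.120 × (19.5704 − 16.3401) = 0.120 × 3.2303 = 0.3876 W/m².
CFC-12: Δ = 355 − 4 = 351 ppt = 0.351 ppb; ΔF = 0.32 × 0.351 = 0.1123 W/m².
Total ΔF = 5.6260 + 0.3876 + 0.1123 = 6.1259 W/m².

ΔF = 6.13 W/m²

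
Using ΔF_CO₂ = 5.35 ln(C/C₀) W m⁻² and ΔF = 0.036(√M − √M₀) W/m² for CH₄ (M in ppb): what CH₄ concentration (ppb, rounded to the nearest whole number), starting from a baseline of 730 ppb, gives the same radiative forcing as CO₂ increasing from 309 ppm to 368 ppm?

M ≈ 2808 ppb

CO₂ forcing: 5.35 × ln(368/309) = 5.35 × 0.174742 = 0.93487 W/m².
Set 0.036(√M − √730) = 0.93487: √M = 0.93487/0.036 + √730 = 25.9686 + 27.0185 = 52.9871.
M = (52.9871)² = 2807.63 ppb.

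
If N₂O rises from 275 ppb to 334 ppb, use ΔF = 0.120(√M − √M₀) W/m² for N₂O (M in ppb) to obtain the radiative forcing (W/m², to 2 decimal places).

N₂O: 0.120 × (√334 − √275) = 0.120 × (18.2757 − 16.5831) = 0.120 × 1.6926 = 0.2031 W/m².

ΔF = 0.20 W/m²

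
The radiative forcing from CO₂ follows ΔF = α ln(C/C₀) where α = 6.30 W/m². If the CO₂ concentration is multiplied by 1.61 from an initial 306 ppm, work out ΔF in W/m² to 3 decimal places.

ΔF = 3.000 W/m²

ΔF = 6.30 × ln(1.61) = 6.30 × 0.47623 = 3.0002 W/m².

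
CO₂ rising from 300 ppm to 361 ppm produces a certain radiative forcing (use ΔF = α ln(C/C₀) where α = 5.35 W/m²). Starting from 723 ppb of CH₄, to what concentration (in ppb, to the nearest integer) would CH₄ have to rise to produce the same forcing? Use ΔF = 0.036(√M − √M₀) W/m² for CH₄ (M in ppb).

CO₂ forcing: 5.35 × ln(361/300) = 5.35 × 0.185095 = 0.99026 W/m².
Set 0.036(√M − √723) = 0.99026: √M = 0.99026/0.036 + √723 = 27.5072 + 26.8887 = 54.3959.
M = (54.3959)² = 2958.91 ppb.

M ≈ 2959 ppb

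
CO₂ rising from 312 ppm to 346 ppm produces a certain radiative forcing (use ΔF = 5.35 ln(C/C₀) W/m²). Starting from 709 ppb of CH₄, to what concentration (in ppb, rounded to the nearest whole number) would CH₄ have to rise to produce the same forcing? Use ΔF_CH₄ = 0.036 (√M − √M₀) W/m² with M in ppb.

CO₂ forcing: 5.35 × ln(346/312) = 5.35 × 0.103436 = 0.55338 W/m².
Set 0.036(√M − √709) = 0.55338: √M = 0.55338/0.036 + √709 = 15.3717 + 26.6271 = 41.9988.
M = (41.9988)² = 1763.90 ppb.

M ≈ 1764 ppb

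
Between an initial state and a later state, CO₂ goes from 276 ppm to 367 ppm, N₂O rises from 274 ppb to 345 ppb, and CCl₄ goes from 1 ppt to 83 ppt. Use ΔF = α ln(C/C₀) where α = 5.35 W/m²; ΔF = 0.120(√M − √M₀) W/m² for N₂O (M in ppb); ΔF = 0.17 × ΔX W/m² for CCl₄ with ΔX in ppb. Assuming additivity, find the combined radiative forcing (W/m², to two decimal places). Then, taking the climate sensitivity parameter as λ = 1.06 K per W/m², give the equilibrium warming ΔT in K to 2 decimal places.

CO₂: 5.35 × ln(367/276) = 5.35 × ln(1.32971) = 5.35 × 0.28496 = 1.5245 W/m².
N₂O: 0.120 × (√345 − √274) = 0.120 × (18.5742 − 16.5529) = 0.120 × 2.0213 = 0.2426 W/m².
CCl₄: Δ = 83 − 1 = 82 ppt = 0.082 ppb; ΔF = 0.17 × 0.082 = 0.0139 W/m².
Total ΔF = 1.5245 + 0.2426 + 0.0139 = 1.7810 W/m².
ΔT = λ ΔF = 1.06 × 1.78 = 1.8868 K.

ΔF = 1.78 W/m²; ΔT = 1.89 K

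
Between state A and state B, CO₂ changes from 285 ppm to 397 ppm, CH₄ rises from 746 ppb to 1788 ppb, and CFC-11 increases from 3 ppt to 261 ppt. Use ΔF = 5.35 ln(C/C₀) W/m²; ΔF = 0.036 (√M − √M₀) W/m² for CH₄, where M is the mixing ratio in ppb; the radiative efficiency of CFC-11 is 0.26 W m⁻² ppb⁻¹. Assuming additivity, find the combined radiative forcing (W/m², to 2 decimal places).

CO₂: 5.35 × ln(397/285) = 5.35 × ln(1.39298) = 5.35 × 0.33145 = 1.7733 W/m².
CH₄: 0.036 × (√1788 − √746) = 0.036 × (42.2847 − 27.3130) = 0.036 × 14.9717 = 0.5390 W/m².
CFC-11: Δ = 261 − 3 = 258 ppt = 0.258 ppb; ΔF = 0.26 × 0.258 = 0.0671 W/m².
Total ΔF = 1.7733 + 0.5390 + 0.0671 = 2.3794 W/m².

ΔF = 2.38 W/m²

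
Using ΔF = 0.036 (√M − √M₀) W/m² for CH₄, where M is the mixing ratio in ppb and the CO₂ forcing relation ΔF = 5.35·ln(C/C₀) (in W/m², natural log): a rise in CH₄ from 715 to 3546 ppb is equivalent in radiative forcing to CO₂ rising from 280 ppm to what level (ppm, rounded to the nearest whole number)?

CH₄ forcing: 0.036 × (√3546 − √715) = 0.036 × (59.5483 − 26.7395) = 0.036 × 32.8088 = 1.18112 W/m².
Set 5.35 ln(C/280) = 1.18112: ln(C/280) = 1.18112/5.35 = 0.22077, so C = 280 × e^0.22077 = 280 × 1.24704 = 349.17 ppm.

C ≈ 349 ppm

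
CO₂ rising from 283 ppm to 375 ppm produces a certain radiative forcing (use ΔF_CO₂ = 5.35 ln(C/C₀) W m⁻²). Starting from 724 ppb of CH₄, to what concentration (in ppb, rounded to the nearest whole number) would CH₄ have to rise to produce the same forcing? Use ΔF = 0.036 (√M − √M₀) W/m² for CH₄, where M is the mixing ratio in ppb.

CO₂ forcing: 5.35 × ln(375/283) = 5.35 × 0.281479 = 1.50591 W/m².
Set 0.036(√M − √724) = 1.50591: √M = 1.50591/0.036 + √724 = 41.8308 + 26.9072 = 68.7380.
M = (68.7380)² = 4724.91 ppb.

M ≈ 4725 ppb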